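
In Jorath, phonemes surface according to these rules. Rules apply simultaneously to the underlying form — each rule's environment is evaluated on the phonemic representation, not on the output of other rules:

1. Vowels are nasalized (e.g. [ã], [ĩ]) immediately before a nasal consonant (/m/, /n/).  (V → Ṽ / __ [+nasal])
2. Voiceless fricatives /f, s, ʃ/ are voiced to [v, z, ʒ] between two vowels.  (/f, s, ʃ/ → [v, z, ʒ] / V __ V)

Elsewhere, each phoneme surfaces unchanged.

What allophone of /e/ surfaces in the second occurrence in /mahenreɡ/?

/e/ (between /r/ and /ɡ/) is in the target of rule 1 but the environment (before a nasal consonant) is not met → [e].

[e]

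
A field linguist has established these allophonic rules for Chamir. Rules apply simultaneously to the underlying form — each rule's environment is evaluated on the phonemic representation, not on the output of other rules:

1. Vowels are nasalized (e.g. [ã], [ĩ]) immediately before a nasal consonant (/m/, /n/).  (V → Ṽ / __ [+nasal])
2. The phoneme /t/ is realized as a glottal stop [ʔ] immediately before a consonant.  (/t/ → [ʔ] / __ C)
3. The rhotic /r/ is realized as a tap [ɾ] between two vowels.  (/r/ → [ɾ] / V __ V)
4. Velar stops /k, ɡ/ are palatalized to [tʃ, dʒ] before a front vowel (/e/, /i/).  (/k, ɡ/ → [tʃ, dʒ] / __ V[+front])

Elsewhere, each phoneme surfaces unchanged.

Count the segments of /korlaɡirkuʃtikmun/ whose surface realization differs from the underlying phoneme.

Segments that undergo a rule: /ɡ/ → [dʒ] (rule 4); /u/ → [ũ] (rule 1).
All other segments surface unchanged.

2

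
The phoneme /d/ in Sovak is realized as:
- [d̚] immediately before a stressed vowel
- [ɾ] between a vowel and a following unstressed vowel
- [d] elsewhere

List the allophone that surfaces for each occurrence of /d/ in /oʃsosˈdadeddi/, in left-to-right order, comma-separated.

Occurrence 1 (position 6): immediately before a stressed vowel → [d̚].
Occurrence 2 (position 8): between a vowel and a following unstressed vowel → [ɾ].
Occurrence 3 (position 10): no conditioning environment matches → elsewhere allophone [d].
Occurrence 4 (position 11): no conditioning environment matches → elsewhere allophone [d].

[d̚], [ɾ], [d], [d]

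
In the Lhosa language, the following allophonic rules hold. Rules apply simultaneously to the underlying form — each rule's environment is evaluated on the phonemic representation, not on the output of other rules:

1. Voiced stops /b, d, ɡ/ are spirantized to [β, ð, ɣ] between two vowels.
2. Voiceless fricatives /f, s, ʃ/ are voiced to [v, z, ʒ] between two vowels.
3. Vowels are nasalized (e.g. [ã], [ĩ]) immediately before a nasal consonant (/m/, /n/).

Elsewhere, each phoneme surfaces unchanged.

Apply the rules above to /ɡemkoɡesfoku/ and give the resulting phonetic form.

[ɡẽmkoɣesfoku]

/ɡ/ — word-initial; rule 1 does not apply here → [ɡ].
/e/ (between /ɡ/ and /m/): before a nasal consonant, so rule 3 applies → [ẽ].
/m/ stays [m].
/k/ — not in any rule's target class → [k].
/o/ (between /k/ and /ɡ/) fails the environment for rule 3, so it stays [o].
/ɡ/ (between /o/ and /e/): between two vowels, so rule 1 applies → [ɣ].
/e/ — between /ɡ/ and /s/; rule 3 does not apply here → [e].
/s/ — between /e/ and /f/; rule 2 does not apply here → [s].
/f/ (between /s/ and /o/): rule 2 targets it, but not between two vowels → unchanged [f].
/o/ (between /f/ and /k/) is in the target of rule 3 but the environment (before a nasal consonant) is not met → [o].
/k/ — not in any rule's target class → [k].
/u/ — word-final; rule 3 does not apply here → [u].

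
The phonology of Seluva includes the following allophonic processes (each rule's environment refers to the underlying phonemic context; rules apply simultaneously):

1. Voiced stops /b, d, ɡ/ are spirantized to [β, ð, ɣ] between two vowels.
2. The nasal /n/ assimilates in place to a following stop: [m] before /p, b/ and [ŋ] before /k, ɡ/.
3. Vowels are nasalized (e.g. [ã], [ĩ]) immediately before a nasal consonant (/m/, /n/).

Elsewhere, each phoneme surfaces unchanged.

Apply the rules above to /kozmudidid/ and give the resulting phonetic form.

[kozmuðiðid]

/k/ (word-initial): no rule targets it → [k].
/o/ — between /k/ and /z/; rule 3 does not apply here → [o].
/z/ stays [z].
/m/ (between /z/ and /u/) is unaffected → [m].
/u/ (between /m/ and /d/) is in the target of rule 3 but the environment (before a nasal consonant) is not met → [u].
/d/ (between /u/ and /i/): between two vowels, so rule 1 applies → [ð].
/i/ (between /d/ and /d/) fails the environment for rule 3, so it stays [i].
/d/ — between /i/ and /i/, between two vowels — surfaces as [ð] (rule 1).
/i/ — between /d/ and /d/; rule 3 does not apply here → [i].
/d/ (word-final) fails the environment for rule 1, so it stays [d].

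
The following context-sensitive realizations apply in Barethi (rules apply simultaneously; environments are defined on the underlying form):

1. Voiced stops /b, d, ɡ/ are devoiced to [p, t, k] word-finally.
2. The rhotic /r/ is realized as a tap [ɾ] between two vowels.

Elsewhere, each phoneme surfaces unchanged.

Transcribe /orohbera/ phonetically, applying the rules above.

/o/ — not in any rule's target class → [o].
/r/ meets the environment for rule 2 (between two vowels) → [ɾ].
/o/ (between /r/ and /h/) is unaffected → [o].
/h/ (between /o/ and /b/) is unaffected → [h].
/b/ (between /h/ and /e/) is in the target of rule 1 but the environment (word-finally) is not met → [b].
/e/ (between /b/ and /r/): no rule targets it → [e].
/r/ — between /e/ and /a/, between two vowels — surfaces as [ɾ] (rule 2).
/a/ (word-final) is unaffected → [a].

[oɾohbeɾa]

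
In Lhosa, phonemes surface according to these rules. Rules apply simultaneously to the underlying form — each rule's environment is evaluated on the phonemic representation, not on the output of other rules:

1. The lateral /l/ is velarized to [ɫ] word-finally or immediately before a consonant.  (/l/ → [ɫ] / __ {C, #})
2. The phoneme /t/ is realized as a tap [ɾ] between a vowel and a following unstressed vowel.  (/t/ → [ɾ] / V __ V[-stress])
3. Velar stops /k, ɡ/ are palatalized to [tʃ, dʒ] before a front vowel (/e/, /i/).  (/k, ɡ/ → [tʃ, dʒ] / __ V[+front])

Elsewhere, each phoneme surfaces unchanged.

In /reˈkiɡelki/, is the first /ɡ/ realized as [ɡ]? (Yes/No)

/ɡ/ (between /i/ and /e/) occurs before a front vowel → [dʒ] by rule 3.
The actual realization is [dʒ], not [ɡ].

No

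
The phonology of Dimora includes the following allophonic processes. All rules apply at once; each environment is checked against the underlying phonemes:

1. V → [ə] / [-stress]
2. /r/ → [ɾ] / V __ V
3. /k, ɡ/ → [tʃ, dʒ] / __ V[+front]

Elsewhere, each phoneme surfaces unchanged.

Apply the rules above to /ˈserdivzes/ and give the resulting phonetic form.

/e/ — between /s/ and /r/; rule 1 does not apply here → [e].
/r/ (between /e/ and /d/) is in the target of rule 2 but the environment (between two vowels) is not met → [r].
Rule 1 applies to /i/ (between /d/ and /v/: in an unstressed syllable) → [ə].
/e/ — between /z/ and /s/, in an unstressed syllable — surfaces as [ə] (rule 1).

[ˈserdəvzəs]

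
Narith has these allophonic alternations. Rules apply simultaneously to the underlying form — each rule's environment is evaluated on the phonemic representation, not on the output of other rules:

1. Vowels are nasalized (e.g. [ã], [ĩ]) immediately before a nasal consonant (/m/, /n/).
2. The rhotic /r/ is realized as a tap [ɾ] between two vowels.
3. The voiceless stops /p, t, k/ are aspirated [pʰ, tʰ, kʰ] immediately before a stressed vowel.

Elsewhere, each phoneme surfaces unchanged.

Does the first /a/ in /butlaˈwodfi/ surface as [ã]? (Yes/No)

/a/ — between /l/ and /w/; rule 1 does not apply here → [a].
The actual realization is [a], not [ã].

No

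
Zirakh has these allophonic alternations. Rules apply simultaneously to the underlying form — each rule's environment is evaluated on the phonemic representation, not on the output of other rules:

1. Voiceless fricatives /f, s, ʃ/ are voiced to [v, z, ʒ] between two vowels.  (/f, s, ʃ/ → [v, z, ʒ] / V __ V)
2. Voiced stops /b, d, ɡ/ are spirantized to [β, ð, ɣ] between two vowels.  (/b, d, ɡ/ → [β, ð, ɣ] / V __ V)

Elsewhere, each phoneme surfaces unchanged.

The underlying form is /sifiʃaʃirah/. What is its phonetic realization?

[siviʒaʒirah]

/s/ (word-initial): rule 1 targets it, but not between two vowels → unchanged [s].
/i/ stays [i].
/f/ — between /i/ and /i/, between two vowels — surfaces as [v] (rule 1).
/i/ (between /f/ and /ʃ/): no rule targets it → [i].
/ʃ/ — between /i/ and /a/, between two vowels — surfaces as [ʒ] (rule 1).
/a/ — not in any rule's target class → [a].
/ʃ/ (between /a/ and /i/): between two vowels, so rule 1 applies → [ʒ].
/i/ — not in any rule's target class → [i].
/r/ — not in any rule's target class → [r].
/a/ stays [a].
/h/ — not in any rule's target class → [h].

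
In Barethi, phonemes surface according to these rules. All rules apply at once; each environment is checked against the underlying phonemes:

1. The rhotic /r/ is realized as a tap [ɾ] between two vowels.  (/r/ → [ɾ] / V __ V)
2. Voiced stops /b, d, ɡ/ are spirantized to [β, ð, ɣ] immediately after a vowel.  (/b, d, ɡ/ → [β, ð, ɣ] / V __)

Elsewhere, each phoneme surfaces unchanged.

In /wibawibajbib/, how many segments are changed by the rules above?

3

Segments that undergo a rule: /b/ → [β] (rule 2); /b/ → [β] (rule 2); /b/ → [β] (rule 2).
All other segments surface unchanged.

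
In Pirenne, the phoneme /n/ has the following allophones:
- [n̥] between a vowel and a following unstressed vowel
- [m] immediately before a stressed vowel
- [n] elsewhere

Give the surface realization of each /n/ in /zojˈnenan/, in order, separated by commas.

Occurrence 1 (position 4): immediately before a stressed vowel → [m].
Occurrence 2 (position 6): between a vowel and a following unstressed vowel → [n̥].
Occurrence 3 (position 8): no conditioning environment matches → elsewhere allophone [n].

[m], [n̥], [n]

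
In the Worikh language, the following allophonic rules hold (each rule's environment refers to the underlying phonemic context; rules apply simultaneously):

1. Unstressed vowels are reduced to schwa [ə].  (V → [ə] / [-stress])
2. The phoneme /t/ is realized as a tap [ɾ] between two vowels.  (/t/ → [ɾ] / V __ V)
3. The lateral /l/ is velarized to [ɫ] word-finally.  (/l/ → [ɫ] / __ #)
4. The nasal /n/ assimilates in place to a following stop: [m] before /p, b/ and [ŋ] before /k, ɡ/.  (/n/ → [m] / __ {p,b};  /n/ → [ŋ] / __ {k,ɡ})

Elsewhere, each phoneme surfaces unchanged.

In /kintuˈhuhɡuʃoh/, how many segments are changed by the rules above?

4

Segments that undergo a rule: /i/ → [ə] (rule 1); /u/ → [ə] (rule 1); /u/ → [ə] (rule 1); /o/ → [ə] (rule 1).
All other segments surface unchanged.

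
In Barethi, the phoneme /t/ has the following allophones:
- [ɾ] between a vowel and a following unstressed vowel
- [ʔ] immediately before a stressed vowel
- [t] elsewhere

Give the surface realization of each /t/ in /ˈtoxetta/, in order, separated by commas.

[ʔ], [t], [t]

Occurrence 1 (position 1): immediately before a stressed vowel → [ʔ].
Occurrence 2 (position 5): no conditioning environment matches → elsewhere allophone [t].
Occurrence 3 (position 6): no conditioning environment matches → elsewhere allophone [t].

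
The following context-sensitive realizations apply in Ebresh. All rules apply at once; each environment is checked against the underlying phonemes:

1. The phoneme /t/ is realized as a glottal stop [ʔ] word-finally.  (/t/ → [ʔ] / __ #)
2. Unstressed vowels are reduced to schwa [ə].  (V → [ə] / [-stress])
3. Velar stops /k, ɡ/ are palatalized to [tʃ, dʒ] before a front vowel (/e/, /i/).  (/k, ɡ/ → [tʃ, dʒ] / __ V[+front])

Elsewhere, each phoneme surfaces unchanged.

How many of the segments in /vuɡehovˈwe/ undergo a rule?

Segments that undergo a rule: /u/ → [ə] (rule 2); /ɡ/ → [dʒ] (rule 3); /e/ → [ə] (rule 2); /o/ → [ə] (rule 2).
All other segments surface unchanged.

4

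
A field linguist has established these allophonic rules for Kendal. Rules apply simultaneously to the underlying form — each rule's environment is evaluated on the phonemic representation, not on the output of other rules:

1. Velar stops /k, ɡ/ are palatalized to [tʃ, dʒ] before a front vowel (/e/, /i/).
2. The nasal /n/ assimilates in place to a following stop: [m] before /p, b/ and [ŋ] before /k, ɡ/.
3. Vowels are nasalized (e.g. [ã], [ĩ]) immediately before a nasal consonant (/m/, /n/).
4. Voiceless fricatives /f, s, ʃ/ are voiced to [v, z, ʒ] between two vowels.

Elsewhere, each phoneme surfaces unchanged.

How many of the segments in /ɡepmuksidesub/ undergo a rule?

Segments that undergo a rule: /ɡ/ → [dʒ] (rule 1); /s/ → [z] (rule 4).
All other segments surface unchanged.

2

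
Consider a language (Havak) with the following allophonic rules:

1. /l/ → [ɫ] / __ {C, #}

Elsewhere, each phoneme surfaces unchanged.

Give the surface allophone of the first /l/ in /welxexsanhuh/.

/l/ — between /e/ and /x/, word-finally or immediately before a consonant — surfaces as [ɫ] (rule 1).

[ɫ]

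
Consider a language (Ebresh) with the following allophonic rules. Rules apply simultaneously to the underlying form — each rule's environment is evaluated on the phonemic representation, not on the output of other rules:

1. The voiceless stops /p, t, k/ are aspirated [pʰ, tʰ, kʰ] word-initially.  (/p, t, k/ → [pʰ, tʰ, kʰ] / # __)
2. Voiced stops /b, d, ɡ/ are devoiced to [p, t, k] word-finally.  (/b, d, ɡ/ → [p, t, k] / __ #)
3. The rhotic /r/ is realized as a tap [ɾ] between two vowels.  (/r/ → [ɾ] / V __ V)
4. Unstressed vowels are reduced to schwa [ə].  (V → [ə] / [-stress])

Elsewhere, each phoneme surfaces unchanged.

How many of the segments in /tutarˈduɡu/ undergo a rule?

Segments that undergo a rule: /t/ → [tʰ] (rule 1); /u/ → [ə] (rule 4); /a/ → [ə] (rule 4); /u/ → [ə] (rule 4).
All other segments surface unchanged.

4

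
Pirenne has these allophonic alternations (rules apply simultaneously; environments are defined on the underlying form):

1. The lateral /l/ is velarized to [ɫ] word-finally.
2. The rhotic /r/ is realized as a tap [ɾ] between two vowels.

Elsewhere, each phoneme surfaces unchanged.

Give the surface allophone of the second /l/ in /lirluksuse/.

[l]

/l/ (between /r/ and /u/) fails the environment for rule 1, so it stays [l].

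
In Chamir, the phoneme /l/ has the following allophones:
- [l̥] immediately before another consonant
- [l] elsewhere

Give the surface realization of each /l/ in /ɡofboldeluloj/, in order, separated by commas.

Occurrence 1 (position 6): immediately before another consonant → [l̥].
Occurrence 2 (position 9): no conditioning environment matches → elsewhere allophone [l].
Occurrence 3 (position 11): no conditioning environment matches → elsewhere allophone [l].

[l̥], [l], [l]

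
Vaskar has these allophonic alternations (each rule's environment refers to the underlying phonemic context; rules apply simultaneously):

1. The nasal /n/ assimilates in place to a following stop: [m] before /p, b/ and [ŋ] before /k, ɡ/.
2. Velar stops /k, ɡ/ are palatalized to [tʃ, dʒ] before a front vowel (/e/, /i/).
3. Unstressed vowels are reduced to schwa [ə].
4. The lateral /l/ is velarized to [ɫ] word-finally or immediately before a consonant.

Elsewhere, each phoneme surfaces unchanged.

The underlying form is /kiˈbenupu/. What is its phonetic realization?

[tʃəˈbenəpə]

/k/ (word-initial): before a front vowel, so rule 2 applies → [tʃ].
Rule 3 applies to /i/ (between /k/ and /b/: in an unstressed syllable) → [ə].
/b/ stays [b].
/e/ (between /b/ and /n/) is in the target of rule 3 but the environment (in an unstressed syllable) is not met → [e].
/n/ (between /e/ and /u/) is in the target of rule 1 but the environment (before a labial or velar stop) is not met → [n].
/u/ (between /n/ and /p/): in an unstressed syllable, so rule 3 applies → [ə].
/p/ (between /u/ and /u/): no rule targets it → [p].
/u/ (word-final): in an unstressed syllable, so rule 3 applies → [ə].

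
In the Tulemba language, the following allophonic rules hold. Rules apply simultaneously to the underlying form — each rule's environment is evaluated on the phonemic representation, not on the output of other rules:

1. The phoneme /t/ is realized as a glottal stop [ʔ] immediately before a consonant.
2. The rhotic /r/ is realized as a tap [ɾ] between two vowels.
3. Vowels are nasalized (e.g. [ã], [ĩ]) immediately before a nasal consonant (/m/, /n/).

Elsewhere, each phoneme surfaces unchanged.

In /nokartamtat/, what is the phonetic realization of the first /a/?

/a/ (between /k/ and /r/) is in the target of rule 3 but the environment (before a nasal consonant) is not met → [a].

[a]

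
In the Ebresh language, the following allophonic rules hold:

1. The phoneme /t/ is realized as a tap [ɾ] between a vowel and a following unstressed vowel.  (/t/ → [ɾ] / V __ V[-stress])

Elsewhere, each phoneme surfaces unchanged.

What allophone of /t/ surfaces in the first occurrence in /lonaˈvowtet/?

/t/ (between /w/ and /e/): rule 1 targets it, but not between a vowel and a following unstressed vowel → unchanged [t].

[t]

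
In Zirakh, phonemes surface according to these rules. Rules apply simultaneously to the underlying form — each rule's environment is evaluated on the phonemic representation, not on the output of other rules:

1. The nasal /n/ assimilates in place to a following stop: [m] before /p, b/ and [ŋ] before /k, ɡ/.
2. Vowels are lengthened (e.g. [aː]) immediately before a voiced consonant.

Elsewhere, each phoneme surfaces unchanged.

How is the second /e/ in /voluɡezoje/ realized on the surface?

/e/ (word-final) is in the target of rule 2 but the environment (before a voiced consonant) is not met → [e].

[e]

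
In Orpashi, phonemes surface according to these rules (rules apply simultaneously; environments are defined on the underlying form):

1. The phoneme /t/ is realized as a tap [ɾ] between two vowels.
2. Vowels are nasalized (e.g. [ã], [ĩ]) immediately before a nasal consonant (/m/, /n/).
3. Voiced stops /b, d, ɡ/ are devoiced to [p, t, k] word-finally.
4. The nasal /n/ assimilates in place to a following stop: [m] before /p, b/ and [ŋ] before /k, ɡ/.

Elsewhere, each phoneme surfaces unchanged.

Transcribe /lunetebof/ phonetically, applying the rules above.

[lũneɾebof]

/l/ stays [l].
/u/ meets the environment for rule 2 (before a nasal consonant) → [ũ].
/n/ — between /u/ and /e/; rule 4 does not apply here → [n].
/e/ (between /n/ and /t/) fails the environment for rule 2, so it stays [e].
/t/ — between /e/ and /e/, between two vowels — surfaces as [ɾ] (rule 1).
/e/ (between /t/ and /b/) fails the environment for rule 2, so it stays [e].
/b/ (between /e/ and /o/) fails the environment for rule 3, so it stays [b].
/o/ (between /b/ and /f/) is in the target of rule 2 but the environment (before a nasal consonant) is not met → [o].
/f/ (word-final) is unaffected → [f].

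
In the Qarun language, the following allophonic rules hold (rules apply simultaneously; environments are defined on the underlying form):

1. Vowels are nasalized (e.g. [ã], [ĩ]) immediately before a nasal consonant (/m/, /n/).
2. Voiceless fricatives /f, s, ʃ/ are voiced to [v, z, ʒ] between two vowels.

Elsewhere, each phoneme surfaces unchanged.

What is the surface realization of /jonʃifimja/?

/j/ — not in any rule's target class → [j].
Rule 1 applies to /o/ (between /j/ and /n/: before a nasal consonant) → [õ].
/n/ (between /o/ and /ʃ/): no rule targets it → [n].
/ʃ/ (between /n/ and /i/) is in the target of rule 2 but the environment (between two vowels) is not met → [ʃ].
/i/ (between /ʃ/ and /f/): rule 1 targets it, but not before a nasal consonant → unchanged [i].
/f/ (between /i/ and /i/) occurs between two vowels → [v] by rule 2.
/i/ — between /f/ and /m/, before a nasal consonant — surfaces as [ĩ] (rule 1).
/m/ stays [m].
/j/ (between /m/ and /a/): no rule targets it → [j].
/a/ (word-final) fails the environment for rule 1, so it stays [a].

[jõnʃivĩmja]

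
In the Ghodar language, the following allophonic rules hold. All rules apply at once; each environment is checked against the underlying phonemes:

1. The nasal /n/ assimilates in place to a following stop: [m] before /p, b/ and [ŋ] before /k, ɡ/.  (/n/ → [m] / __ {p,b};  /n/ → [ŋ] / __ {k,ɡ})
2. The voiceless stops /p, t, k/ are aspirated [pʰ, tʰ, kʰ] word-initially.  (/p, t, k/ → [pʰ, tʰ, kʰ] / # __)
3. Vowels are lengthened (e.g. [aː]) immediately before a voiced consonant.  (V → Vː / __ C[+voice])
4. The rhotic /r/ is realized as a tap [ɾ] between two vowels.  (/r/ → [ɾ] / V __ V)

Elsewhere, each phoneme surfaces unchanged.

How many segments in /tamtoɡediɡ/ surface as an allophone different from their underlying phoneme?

Segments that undergo a rule: /t/ → [tʰ] (rule 2); /a/ → [aː] (rule 3); /o/ → [oː] (rule 3); /e/ → [eː] (rule 3); /i/ → [iː] (rule 3).
All other segments surface unchanged.

5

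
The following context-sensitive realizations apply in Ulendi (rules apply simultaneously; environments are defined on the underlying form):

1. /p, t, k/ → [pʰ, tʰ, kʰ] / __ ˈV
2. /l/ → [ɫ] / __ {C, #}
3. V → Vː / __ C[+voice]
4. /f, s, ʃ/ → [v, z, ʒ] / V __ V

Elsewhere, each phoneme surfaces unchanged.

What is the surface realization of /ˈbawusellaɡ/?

/b/ (word-initial) is unaffected → [b].
/a/ — between /b/ and /w/, before a voiced consonant — surfaces as [aː] (rule 3).
/w/ (between /a/ and /u/): no rule targets it → [w].
/u/ (between /w/ and /s/): rule 3 targets it, but not before a voiced consonant → unchanged [u].
/s/ meets the environment for rule 4 (between two vowels) → [z].
/e/ meets the environment for rule 3 (before a voiced consonant) → [eː].
/l/ (between /e/ and /l/) occurs word-finally or immediately before a consonant → [ɫ] by rule 2.
/l/ — between /l/ and /a/; rule 2 does not apply here → [l].
/a/ — between /l/ and /ɡ/, before a voiced consonant — surfaces as [aː] (rule 3).
/ɡ/ (word-final): no rule targets it → [ɡ].

[ˈbaːwuzeːɫlaːɡ]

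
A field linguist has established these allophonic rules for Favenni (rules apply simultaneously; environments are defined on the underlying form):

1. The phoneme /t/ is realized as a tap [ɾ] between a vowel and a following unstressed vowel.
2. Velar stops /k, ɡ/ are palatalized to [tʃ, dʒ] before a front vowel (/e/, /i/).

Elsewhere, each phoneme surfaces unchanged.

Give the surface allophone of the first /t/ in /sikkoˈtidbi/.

/t/ (between /o/ and /i/) fails the environment for rule 1, so it stays [t].

[t]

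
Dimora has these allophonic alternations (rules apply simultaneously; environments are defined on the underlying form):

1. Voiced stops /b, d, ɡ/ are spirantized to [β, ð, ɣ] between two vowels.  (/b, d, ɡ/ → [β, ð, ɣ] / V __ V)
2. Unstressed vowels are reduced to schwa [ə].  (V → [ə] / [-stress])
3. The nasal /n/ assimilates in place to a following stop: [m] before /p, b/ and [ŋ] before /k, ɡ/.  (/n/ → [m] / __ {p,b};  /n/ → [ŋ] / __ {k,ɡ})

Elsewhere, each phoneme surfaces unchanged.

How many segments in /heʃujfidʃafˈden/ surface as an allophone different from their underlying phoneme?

4

Segments that undergo a rule: /e/ → [ə] (rule 2); /u/ → [ə] (rule 2); /i/ → [ə] (rule 2); /a/ → [ə] (rule 2).
All other segments surface unchanged.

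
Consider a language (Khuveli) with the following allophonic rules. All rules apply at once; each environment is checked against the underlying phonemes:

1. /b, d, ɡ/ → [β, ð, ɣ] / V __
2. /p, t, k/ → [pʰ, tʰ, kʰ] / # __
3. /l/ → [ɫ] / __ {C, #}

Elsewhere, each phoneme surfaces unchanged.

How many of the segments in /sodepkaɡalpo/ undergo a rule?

Segments that undergo a rule: /d/ → [ð] (rule 1); /ɡ/ → [ɣ] (rule 1); /l/ → [ɫ] (rule 3).
All other segments surface unchanged.

3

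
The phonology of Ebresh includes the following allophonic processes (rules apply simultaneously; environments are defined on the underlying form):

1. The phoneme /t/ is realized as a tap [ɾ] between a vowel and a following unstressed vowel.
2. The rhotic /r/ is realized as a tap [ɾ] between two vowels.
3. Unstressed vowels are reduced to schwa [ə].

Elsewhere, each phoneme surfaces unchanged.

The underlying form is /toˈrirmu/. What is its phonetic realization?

/t/ — word-initial; rule 1 does not apply here → [t].
/o/ — between /t/ and /r/, in an unstressed syllable — surfaces as [ə] (rule 3).
/r/ meets the environment for rule 2 (between two vowels) → [ɾ].
/i/ (between /r/ and /r/) is in the target of rule 3 but the environment (in an unstressed syllable) is not met → [i].
/r/ — between /i/ and /m/; rule 2 does not apply here → [r].
/m/ (between /r/ and /u/) is unaffected → [m].
/u/ (word-final): in an unstressed syllable, so rule 3 applies → [ə].

[təˈɾirmə]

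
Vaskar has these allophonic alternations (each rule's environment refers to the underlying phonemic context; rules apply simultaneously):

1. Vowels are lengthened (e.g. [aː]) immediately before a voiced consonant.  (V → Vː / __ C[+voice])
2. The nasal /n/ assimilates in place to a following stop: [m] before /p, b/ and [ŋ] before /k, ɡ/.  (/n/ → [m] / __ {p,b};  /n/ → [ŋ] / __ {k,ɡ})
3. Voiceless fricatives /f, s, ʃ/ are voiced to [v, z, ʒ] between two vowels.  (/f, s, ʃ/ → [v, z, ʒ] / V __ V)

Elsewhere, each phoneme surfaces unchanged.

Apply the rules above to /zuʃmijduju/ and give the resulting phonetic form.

[zuʃmiːjduːju]

/z/ (word-initial) is unaffected → [z].
/u/ (between /z/ and /ʃ/) fails the environment for rule 1, so it stays [u].
/ʃ/ (between /u/ and /m/): rule 3 targets it, but not between two vowels → unchanged [ʃ].
/m/ (between /ʃ/ and /i/): no rule targets it → [m].
/i/ — between /m/ and /j/, before a voiced consonant — surfaces as [iː] (rule 1).
/j/ — not in any rule's target class → [j].
/d/ — not in any rule's target class → [d].
/u/ (between /d/ and /j/) occurs before a voiced consonant → [uː] by rule 1.
/j/ (between /u/ and /u/): no rule targets it → [j].
/u/ (word-final) is in the target of rule 1 but the environment (before a voiced consonant) is not met → [u].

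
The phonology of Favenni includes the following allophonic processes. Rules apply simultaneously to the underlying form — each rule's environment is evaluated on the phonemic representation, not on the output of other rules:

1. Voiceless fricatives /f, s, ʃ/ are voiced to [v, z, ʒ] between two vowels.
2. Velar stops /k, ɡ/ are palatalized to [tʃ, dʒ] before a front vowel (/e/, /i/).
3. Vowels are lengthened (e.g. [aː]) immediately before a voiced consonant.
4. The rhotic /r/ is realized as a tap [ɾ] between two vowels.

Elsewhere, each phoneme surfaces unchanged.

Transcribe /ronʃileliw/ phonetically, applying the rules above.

[roːnʃiːleːliːw]

/r/ — word-initial; rule 4 does not apply here → [r].
/o/ (between /r/ and /n/) occurs before a voiced consonant → [oː] by rule 3.
/ʃ/ (between /n/ and /i/) fails the environment for rule 1, so it stays [ʃ].
/i/ — between /ʃ/ and /l/, before a voiced consonant — surfaces as [iː] (rule 3).
/e/ — between /l/ and /l/, before a voiced consonant — surfaces as [eː] (rule 3).
/i/ (between /l/ and /w/) occurs before a voiced consonant → [iː] by rule 3.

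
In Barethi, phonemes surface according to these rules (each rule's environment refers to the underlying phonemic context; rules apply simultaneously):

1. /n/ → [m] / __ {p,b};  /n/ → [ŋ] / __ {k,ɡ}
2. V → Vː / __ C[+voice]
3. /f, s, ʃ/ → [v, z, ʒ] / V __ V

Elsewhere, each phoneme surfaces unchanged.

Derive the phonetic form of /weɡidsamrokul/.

/w/ — not in any rule's target class → [w].
Rule 2 applies to /e/ (between /w/ and /ɡ/: before a voiced consonant) → [eː].
/ɡ/ stays [ɡ].
/i/ (between /ɡ/ and /d/) occurs before a voiced consonant → [iː] by rule 2.
/d/ — not in any rule's target class → [d].
/s/ (between /d/ and /a/): rule 3 targets it, but not between two vowels → unchanged [s].
/a/ meets the environment for rule 2 (before a voiced consonant) → [aː].
/m/ stays [m].
/r/ (between /m/ and /o/) is unaffected → [r].
/o/ (between /r/ and /k/): rule 2 targets it, but not before a voiced consonant → unchanged [o].
/k/ stays [k].
/u/ meets the environment for rule 2 (before a voiced consonant) → [uː].
/l/ — not in any rule's target class → [l].

[weːɡiːdsaːmrokuːl]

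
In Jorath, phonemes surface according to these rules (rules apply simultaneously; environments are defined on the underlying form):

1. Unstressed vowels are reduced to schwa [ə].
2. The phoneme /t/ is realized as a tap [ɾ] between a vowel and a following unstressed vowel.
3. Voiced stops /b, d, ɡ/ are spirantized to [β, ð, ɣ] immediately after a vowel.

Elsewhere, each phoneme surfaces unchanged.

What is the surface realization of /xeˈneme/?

[xəˈnemə]

/x/ (word-initial): no rule targets it → [x].
/e/ (between /x/ and /n/) occurs in an unstressed syllable → [ə] by rule 1.
/n/ — not in any rule's target class → [n].
/e/ (between /n/ and /m/): rule 1 targets it, but not in an unstressed syllable → unchanged [e].
/m/ stays [m].
/e/ (word-final): in an unstressed syllable, so rule 1 applies → [ə].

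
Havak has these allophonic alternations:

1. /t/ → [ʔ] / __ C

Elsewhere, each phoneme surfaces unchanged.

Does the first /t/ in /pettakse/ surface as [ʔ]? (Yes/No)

Yes

Rule 1 applies to /t/ (between /e/ and /t/: immediately before a consonant) → [ʔ].
The actual realization is [ʔ], which matches [ʔ].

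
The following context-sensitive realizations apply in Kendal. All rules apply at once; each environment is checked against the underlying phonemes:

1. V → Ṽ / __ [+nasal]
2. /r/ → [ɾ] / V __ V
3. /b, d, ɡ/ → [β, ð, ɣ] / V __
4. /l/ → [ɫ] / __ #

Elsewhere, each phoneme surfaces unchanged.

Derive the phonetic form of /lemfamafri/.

/l/ (word-initial) fails the environment for rule 4, so it stays [l].
Rule 1 applies to /e/ (between /l/ and /m/: before a nasal consonant) → [ẽ].
/m/ — not in any rule's target class → [m].
/f/ (between /m/ and /a/) is unaffected → [f].
/a/ — between /f/ and /m/, before a nasal consonant — surfaces as [ã] (rule 1).
/m/ stays [m].
/a/ (between /m/ and /f/): rule 1 targets it, but not before a nasal consonant → unchanged [a].
/f/ stays [f].
/r/ (between /f/ and /i/) is in the target of rule 2 but the environment (between two vowels) is not met → [r].
/i/ (word-final) fails the environment for rule 1, so it stays [i].

[lẽmfãmafri]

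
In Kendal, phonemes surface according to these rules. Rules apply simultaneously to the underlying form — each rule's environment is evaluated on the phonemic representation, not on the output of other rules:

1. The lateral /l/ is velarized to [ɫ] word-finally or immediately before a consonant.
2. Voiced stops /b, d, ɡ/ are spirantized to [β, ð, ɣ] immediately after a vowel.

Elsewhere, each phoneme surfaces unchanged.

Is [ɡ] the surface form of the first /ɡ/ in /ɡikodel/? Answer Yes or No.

Yes

/ɡ/ (word-initial) is in the target of rule 2 but the environment (immediately after a vowel) is not met → [ɡ].
The actual realization is [ɡ], which matches [ɡ].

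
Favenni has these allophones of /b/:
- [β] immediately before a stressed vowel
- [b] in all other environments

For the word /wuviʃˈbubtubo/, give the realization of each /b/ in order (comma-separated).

Occurrence 1 (position 6): immediately before a stressed vowel → [β].
Occurrence 2 (position 8): no conditioning environment matches → elsewhere allophone [b].
Occurrence 3 (position 11): no conditioning environment matches → elsewhere allophone [b].

[β], [b], [b]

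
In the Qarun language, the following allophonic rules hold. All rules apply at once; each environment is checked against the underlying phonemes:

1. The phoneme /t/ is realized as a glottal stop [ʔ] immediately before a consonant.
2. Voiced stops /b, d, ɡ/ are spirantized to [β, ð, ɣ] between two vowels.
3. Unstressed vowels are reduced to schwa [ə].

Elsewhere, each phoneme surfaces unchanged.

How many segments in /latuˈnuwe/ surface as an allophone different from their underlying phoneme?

Segments that undergo a rule: /a/ → [ə] (rule 3); /u/ → [ə] (rule 3); /e/ → [ə] (rule 3).
All other segments surface unchanged.

3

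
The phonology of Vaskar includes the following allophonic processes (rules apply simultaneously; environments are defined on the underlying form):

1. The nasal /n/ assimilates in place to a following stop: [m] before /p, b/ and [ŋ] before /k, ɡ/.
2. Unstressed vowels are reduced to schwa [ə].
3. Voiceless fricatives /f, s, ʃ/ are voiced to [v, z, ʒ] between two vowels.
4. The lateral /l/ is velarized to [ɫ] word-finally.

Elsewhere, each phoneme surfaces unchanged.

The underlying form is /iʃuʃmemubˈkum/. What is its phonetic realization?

/i/ (word-initial) occurs in an unstressed syllable → [ə] by rule 2.
Rule 3 applies to /ʃ/ (between /i/ and /u/: between two vowels) → [ʒ].
/u/ (between /ʃ/ and /ʃ/) occurs in an unstressed syllable → [ə] by rule 2.
/ʃ/ (between /u/ and /m/) fails the environment for rule 3, so it stays [ʃ].
/m/ (between /ʃ/ and /e/) is unaffected → [m].
/e/ meets the environment for rule 2 (in an unstressed syllable) → [ə].
/m/ — not in any rule's target class → [m].
/u/ — between /m/ and /b/, in an unstressed syllable — surfaces as [ə] (rule 2).
/b/ stays [b].
/k/ (between /b/ and /u/): no rule targets it → [k].
/u/ (between /k/ and /m/) is in the target of rule 2 but the environment (in an unstressed syllable) is not met → [u].
/m/ stays [m].

[əʒəʃməməbˈkum]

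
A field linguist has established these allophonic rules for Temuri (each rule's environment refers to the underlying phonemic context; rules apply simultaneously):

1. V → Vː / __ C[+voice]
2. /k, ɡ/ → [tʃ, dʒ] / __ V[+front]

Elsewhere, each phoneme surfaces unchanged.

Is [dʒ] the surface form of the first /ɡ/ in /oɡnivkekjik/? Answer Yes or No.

No

/ɡ/ (between /o/ and /n/): rule 2 targets it, but not before a front vowel → unchanged [ɡ].
The actual realization is [ɡ], not [dʒ].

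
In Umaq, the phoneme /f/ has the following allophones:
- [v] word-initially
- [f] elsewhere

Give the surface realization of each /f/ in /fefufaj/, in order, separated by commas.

Occurrence 1 (position 1): word-initially → [v].
Occurrence 2 (position 3): no conditioning environment matches → elsewhere allophone [f].
Occurrence 3 (position 5): no conditioning environment matches → elsewhere allophone [f].

[v], [f], [f]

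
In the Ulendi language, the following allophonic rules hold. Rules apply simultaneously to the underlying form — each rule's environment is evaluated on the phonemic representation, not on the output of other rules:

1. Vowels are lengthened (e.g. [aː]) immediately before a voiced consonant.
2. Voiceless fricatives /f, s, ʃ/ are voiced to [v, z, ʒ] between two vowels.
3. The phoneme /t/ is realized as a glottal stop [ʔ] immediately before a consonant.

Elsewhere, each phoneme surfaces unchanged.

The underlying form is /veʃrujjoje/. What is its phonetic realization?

/v/ (word-initial): no rule targets it → [v].
/e/ (between /v/ and /ʃ/) fails the environment for rule 1, so it stays [e].
/ʃ/ — between /e/ and /r/; rule 2 does not apply here → [ʃ].
/r/ — not in any rule's target class → [r].
/u/ (between /r/ and /j/) occurs before a voiced consonant → [uː] by rule 1.
/j/ (between /u/ and /j/): no rule targets it → [j].
/j/ stays [j].
/o/ meets the environment for rule 1 (before a voiced consonant) → [oː].
/j/ stays [j].
/e/ (word-final): rule 1 targets it, but not before a voiced consonant → unchanged [e].

[veʃruːjjoːje]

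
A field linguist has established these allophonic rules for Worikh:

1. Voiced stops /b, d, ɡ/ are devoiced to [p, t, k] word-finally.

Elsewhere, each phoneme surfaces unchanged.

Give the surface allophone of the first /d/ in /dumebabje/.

/d/ (word-initial) fails the environment for rule 1, so it stays [d].

[d]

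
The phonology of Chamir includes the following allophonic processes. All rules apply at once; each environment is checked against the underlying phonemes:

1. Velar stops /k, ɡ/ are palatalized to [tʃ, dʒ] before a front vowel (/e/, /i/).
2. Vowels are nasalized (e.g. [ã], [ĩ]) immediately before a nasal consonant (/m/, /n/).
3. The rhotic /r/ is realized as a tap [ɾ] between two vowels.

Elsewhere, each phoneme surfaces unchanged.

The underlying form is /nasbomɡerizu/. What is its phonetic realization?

/a/ (between /n/ and /s/) fails the environment for rule 2, so it stays [a].
/o/ (between /b/ and /m/): before a nasal consonant, so rule 2 applies → [õ].
/ɡ/ (between /m/ and /e/): before a front vowel, so rule 1 applies → [dʒ].
/e/ — between /ɡ/ and /r/; rule 2 does not apply here → [e].
Rule 3 applies to /r/ (between /e/ and /i/: between two vowels) → [ɾ].
/i/ — between /r/ and /z/; rule 2 does not apply here → [i].
/u/ — word-final; rule 2 does not apply here → [u].

[nasbõmdʒeɾizu]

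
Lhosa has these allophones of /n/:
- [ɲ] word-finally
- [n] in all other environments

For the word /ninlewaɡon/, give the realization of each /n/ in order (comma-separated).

[n], [n], [ɲ]

Occurrence 1 (position 1): no conditioning environment matches → elsewhere allophone [n].
Occurrence 2 (position 3): no conditioning environment matches → elsewhere allophone [n].
Occurrence 3 (position 10): word-finally → [ɲ].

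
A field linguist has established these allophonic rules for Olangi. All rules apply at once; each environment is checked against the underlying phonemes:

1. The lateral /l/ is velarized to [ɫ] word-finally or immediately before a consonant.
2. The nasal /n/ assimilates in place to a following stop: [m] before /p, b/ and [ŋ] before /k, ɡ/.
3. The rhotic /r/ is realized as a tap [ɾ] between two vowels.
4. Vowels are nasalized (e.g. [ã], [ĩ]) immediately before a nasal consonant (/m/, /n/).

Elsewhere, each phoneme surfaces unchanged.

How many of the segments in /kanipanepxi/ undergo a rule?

Segments that undergo a rule: /a/ → [ã] (rule 4); /a/ → [ã] (rule 4).
All other segments surface unchanged.

2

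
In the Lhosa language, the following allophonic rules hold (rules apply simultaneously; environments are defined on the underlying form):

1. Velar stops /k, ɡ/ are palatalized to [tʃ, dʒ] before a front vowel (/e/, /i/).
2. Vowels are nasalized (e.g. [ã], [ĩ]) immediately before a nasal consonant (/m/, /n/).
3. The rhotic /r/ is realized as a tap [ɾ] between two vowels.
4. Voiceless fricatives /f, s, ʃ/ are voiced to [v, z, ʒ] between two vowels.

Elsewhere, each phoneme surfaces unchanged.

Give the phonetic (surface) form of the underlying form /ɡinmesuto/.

/ɡ/ — word-initial, before a front vowel — surfaces as [dʒ] (rule 1).
/i/ — between /ɡ/ and /n/, before a nasal consonant — surfaces as [ĩ] (rule 2).
/n/ (between /i/ and /m/): no rule targets it → [n].
/m/ (between /n/ and /e/) is unaffected → [m].
/e/ (between /m/ and /s/) fails the environment for rule 2, so it stays [e].
/s/ (between /e/ and /u/) occurs between two vowels → [z] by rule 4.
/u/ (between /s/ and /t/) is in the target of rule 2 but the environment (before a nasal consonant) is not met → [u].
/t/ (between /u/ and /o/): no rule targets it → [t].
/o/ (word-final) is in the target of rule 2 but the environment (before a nasal consonant) is not met → [o].

[dʒĩnmezuto]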